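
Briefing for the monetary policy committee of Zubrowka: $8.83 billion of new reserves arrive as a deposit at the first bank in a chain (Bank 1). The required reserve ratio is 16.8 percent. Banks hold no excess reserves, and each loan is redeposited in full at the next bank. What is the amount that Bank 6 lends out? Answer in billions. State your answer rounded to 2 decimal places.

Each bank lends a fraction (1 − rr) = 0.8320 of the deposit it receives, so Bank 6 receives 8.83·0.8320^5 and lends 8.83·0.8320^6 ≈ 2.9289 billion.

$2.93 billion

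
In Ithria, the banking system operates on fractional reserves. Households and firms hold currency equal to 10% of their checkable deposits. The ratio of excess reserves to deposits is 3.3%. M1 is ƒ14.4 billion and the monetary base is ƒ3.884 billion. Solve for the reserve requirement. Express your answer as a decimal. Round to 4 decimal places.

Using m = M/MB = 14.4/3.884 ≈ 3.707518. Since m = (1 + c)/(c + rr + e), the denominator satisfies c + rr + e = (1 + c)/m = (1 + 0.1) / 3.707518 ≈ 0.296694.
With c = 0.1 and e = 0.033, the reserve requirement is 0.296694 − 0.1 − 0.033 = 0.163694.

0.1637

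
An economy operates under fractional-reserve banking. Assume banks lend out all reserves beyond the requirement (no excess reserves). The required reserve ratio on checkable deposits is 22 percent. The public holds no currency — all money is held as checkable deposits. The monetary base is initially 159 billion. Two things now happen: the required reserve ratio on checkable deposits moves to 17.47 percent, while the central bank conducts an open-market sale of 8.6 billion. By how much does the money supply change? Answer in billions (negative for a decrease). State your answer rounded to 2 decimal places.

Before: m₁ = 1 / (0.22) ≈ 4.545455, MB₁ = 159, so M₁ = 4.545455 × 159 ≈ 722.7273 billion.
After: m₂ = 1 / (0.1747) ≈ 5.724098, MB₂ = 159 − 8.6 = 150.4, so M₂ = 5.724098 × 150.4 ≈ 860.9043 billion.
ΔM = M₂ − M₁ = 860.9043 − 722.7273 = 138.177 billion.

138.18 billion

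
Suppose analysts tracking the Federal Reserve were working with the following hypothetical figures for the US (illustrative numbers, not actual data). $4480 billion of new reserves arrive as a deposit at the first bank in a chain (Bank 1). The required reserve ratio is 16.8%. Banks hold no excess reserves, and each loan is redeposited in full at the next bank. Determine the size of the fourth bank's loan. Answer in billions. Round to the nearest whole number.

$2147 billion

Each bank lends a fraction (1 − rr) = 0.8320 of the deposit it receives, so Bank 4 receives 4480·0.8320^3 and lends 4480·0.8320^4 ≈ 2146.6998 billion.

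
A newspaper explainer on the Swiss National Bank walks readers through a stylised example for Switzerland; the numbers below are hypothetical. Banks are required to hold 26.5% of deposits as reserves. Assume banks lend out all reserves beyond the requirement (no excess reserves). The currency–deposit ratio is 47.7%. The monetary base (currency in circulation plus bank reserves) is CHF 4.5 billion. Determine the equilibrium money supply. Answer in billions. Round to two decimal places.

CHF 8.96 billion

The money multiplier is m = (1 + c) / (rr + c) = (1 + 0.477) / (0.265 + 0.477) ≈ 1.9906.
So M = m × MB = 1.9906 × 4.5 = 8.9577 billion.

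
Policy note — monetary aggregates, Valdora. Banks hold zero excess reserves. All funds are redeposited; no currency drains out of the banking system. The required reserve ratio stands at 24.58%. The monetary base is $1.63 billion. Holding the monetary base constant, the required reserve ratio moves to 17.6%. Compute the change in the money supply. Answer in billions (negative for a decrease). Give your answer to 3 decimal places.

Initially m₁ = 1 / (0.2458) ≈ 4.06835, so M₁ = 4.06835 × 1.63 ≈ 6.6314 billion.
After the change m₂ = 1 / (0.176) ≈ 5.68182, so M₂ = 5.68182 × 1.63 ≈ 9.2614 billion.
ΔM = M₂ − M₁ = 9.2614 − 6.6314 = 2.63 billion.

$2.630 billion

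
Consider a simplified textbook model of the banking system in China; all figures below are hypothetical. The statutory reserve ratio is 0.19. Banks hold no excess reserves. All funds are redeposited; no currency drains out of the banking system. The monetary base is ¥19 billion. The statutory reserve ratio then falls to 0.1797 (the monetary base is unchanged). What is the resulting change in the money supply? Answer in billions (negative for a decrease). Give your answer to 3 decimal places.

¥5.732 billion

Initially m₁ = 1 / (0.19) ≈ 5.263158, so M₁ = 5.263158 × 19 ≈ 100 billion.
After the change m₂ = 1 / (0.1797) ≈ 5.564830, so M₂ = 5.564830 × 19 ≈ 105.7318 billion.
ΔM = M₂ − M₁ = 105.7318 − 100 = 5.7318 billion.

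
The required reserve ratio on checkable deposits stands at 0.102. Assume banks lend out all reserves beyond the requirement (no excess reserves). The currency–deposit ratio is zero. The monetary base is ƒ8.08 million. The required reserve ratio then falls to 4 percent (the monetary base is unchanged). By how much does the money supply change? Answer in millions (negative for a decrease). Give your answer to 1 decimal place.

Initially m₁ = 1 / (0.102) ≈ 9.8039, so M₁ = 9.8039 × 8.08 ≈ 79.2155 million.
After the change m₂ = 1 / (0.04) = 25, so M₂ = 25 × 8.08 = 202 million.
ΔM = M₂ − M₁ = 202 − 79.2155 = 122.7845 million.

ƒ122.8 million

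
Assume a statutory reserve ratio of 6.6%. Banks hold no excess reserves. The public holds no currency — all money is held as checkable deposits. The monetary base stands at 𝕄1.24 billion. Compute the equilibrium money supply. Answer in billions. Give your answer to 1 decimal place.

With no currency drain or excess reserves, the money multiplier is m = 1/rr = 1/0.066 ≈ 15.1515.
Money supply M = m × MB = 15.1515 × 1.24 ≈ 18.7879 billion.

𝕄18.8 billion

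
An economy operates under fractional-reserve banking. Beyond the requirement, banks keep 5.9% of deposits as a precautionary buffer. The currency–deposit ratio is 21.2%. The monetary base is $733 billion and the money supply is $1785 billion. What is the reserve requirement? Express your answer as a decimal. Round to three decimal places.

Using m = M/MB = 1785/733 ≈ 2.435198. Since m = (1 + c)/(c + rr + e), the denominator satisfies c + rr + e = (1 + c)/m = (1 + 0.212) / 2.435198 ≈ 0.497701.
With c = 0.212 and e = 0.059, the reserve requirement is 0.497701 − 0.212 − 0.059 = 0.226701.

0.227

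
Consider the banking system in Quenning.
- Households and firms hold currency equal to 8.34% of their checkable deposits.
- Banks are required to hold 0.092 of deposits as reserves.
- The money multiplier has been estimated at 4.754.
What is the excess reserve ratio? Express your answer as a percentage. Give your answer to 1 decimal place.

Using m = 4.754. Since m = (1 + c)/(c + rr + e), the denominator satisfies c + rr + e = (1 + c)/m = (1 + 0.0834) / 4.754 ≈ 0.227892.
With c = 0.0834 and rr = 0.092, the excess reserve ratio is 0.227892 − 0.0834 − 0.092 = 0.052492.

5.2%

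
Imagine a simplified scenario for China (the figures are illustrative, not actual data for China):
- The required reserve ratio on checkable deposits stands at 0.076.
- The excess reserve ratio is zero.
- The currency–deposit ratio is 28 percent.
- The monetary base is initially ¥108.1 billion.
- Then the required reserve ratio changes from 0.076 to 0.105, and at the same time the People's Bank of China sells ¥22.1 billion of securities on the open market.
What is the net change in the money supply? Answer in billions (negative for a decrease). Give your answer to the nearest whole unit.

Before: m₁ = (1 + 0.28) / (0.076 + 0.28) ≈ 3.5955, MB₁ = 108.1, so M₁ = 3.5955 × 108.1 ≈ 388.6735 billion.
After: m₂ = (1 + 0.28) / (0.105 + 0.28) ≈ 3.3247, MB₂ = 108.1 − 22.1 = 86, so M₂ = 3.3247 × 86 = 285.9242 billion.
ΔM = M₂ − M₁ = 285.9242 − 388.6735 = -102.7493 billion.

-103 billion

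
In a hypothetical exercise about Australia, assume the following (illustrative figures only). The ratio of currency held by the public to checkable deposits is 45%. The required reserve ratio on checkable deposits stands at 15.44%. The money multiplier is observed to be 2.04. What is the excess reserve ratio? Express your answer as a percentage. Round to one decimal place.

10.6%

Using m = 2.04. Since m = (1 + c)/(c + rr + e), the denominator satisfies c + rr + e = (1 + c)/m = (1 + 0.45) / 2.04 ≈ 0.710784.
With c = 0.45 and rr = 0.1544, the excess reserve ratio is 0.710784 − 0.45 − 0.1544 = 0.106384.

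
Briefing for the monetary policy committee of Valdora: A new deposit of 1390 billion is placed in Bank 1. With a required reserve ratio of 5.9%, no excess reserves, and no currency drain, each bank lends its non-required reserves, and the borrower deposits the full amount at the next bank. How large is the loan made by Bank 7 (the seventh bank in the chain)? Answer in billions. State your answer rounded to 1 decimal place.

Each bank lends a fraction (1 − rr) = 0.9410 of the deposit it receives, so Bank 7 receives 1390·0.9410^6 and lends 1390·0.9410^7 ≈ 908.1177 billion.

908.1 billion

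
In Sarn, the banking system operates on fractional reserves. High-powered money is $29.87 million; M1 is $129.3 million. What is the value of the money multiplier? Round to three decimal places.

4.329

The money multiplier is m = M / MB = 129.3 / 29.87 ≈ 4.32876.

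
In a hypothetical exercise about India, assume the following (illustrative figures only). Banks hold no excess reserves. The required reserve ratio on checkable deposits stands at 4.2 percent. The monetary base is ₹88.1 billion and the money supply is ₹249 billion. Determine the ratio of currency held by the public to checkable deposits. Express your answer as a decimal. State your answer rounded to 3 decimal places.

0.483

Using m = M/MB = 249/88.1 ≈ 2.826334. From m = (1 + c)/(c + rr + e), rearranging gives 1 + c = m·(c + rr + e), so c·(1 − m) = m·(rr + e) − 1.
Hence c = [m·(rr + e) − 1]/(1 − m) = [2.826334 × (0.042 + 0) − 1] / (1 − 2.826334) ≈ 0.482548.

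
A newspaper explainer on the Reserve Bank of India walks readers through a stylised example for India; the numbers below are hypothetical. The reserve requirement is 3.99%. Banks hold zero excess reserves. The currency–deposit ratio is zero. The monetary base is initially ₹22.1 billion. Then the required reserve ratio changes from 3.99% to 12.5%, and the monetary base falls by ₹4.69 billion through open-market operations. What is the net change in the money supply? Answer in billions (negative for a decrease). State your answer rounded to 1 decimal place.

-414.6 billion

Before: m₁ = 1 / (0.0399) ≈ 25.0627, MB₁ = 22.1, so M₁ = 25.0627 × 22.1 ≈ 553.8857 billion.
After: m₂ = 1 / (0.125) = 8, MB₂ = 22.1 − 4.69 = 17.41, so M₂ = 8 × 17.41 = 139.28 billion.
ΔM = M₂ − M₁ = 139.28 − 553.8857 = -414.6057 billion.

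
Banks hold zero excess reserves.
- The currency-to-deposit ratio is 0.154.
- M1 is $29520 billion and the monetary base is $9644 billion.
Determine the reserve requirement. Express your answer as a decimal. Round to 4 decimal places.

0.2230

Using m = M/MB = 29520/9644 ≈ 3.060971. Since m = (1 + c)/(c + rr + e), the denominator satisfies c + rr + e = (1 + c)/m = (1 + 0.154) / 3.060971 ≈ 0.377005.
With c = 0.154 and e = 0, the reserve requirement is 0.377005 − 0.154 − 0 = 0.223005.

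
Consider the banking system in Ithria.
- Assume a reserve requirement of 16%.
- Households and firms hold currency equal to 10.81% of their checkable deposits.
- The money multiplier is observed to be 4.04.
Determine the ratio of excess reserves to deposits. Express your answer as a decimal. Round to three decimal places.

0.006

Using m = 4.04. Since m = (1 + c)/(c + rr + e), the denominator satisfies c + rr + e = (1 + c)/m = (1 + 0.1081) / 4.04 ≈ 0.274282.
With c = 0.1081 and rr = 0.16, the ratio of excess reserves to deposits is 0.274282 − 0.1081 − 0.16 = 0.006182.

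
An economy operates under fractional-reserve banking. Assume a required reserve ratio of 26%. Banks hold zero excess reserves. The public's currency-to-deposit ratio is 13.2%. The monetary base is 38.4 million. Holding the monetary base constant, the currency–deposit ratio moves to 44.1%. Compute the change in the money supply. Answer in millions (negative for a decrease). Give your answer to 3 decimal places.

Initially m₁ = (1 + 0.132) / (0.26 + 0.132) ≈ 2.887755, so M₁ = 2.887755 × 38.4 ≈ 110.8898 million.
After the change m₂ = (1 + 0.441) / (0.26 + 0.441) ≈ 2.055635, so M₂ = 2.055635 × 38.4 ≈ 78.9364 million.
ΔM = M₂ − M₁ = 78.9364 − 110.8898 = -31.9534 million.

-31.953 million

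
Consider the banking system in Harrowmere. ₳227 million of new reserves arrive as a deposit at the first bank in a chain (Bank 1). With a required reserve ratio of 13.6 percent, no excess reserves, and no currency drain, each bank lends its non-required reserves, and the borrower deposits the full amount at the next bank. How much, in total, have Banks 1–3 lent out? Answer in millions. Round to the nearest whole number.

₳512 million

Bank i lends (1 − rr)^i of the original deposit: Bank 1 lends 227·0.8640 = 196.1280, Bank 2 lends 227·0.8640² ≈ 169.4546, and so on.
Summing a geometric series: total = 227·[0.8640·(1 − 0.8640^3) / (1 − 0.8640)] ≈ 511.9914 million.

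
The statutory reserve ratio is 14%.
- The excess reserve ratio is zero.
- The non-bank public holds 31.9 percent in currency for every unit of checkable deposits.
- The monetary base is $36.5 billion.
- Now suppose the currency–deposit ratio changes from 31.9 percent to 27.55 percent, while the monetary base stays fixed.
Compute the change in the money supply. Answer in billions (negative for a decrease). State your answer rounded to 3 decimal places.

$7.160 billion

Initially m₁ = (1 + 0.319) / (0.14 + 0.319) ≈ 2.873638, so M₁ = 2.873638 × 36.5 ≈ 104.8878 billion.
After the change m₂ = (1 + 0.2755) / (0.14 + 0.2755) ≈ 3.069795, so M₂ = 3.069795 × 36.5 ≈ 112.0475 billion.
ΔM = M₂ − M₁ = 112.0475 − 104.8878 = 7.1597 billion.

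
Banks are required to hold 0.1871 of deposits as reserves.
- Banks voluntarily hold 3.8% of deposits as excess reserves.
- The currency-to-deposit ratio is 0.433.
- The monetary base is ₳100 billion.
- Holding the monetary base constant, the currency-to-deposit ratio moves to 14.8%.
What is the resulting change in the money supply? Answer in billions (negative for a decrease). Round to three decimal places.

₳89.944 billion

Initially m₁ = (1 + 0.433) / (0.1871 + 0.038 + 0.433) ≈ 2.177481, so M₁ = 2.177481 × 100 = 217.7481 billion.
After the change m₂ = (1 + 0.148) / (0.1871 + 0.038 + 0.148) ≈ 3.076923, so M₂ = 3.076923 × 100 = 307.6923 billion.
ΔM = M₂ − M₁ = 307.6923 − 217.7481 = 89.9442 billion.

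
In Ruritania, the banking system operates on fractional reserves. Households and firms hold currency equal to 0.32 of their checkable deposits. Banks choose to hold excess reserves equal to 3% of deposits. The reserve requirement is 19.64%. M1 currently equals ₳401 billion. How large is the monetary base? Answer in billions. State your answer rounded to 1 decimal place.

₳166.0 billion

The money multiplier is m = (1 + c) / (rr + e + c) = (1 + 0.32) / (0.1964 + 0.03 + 0.32) ≈ 2.41581.
MB = M / m = 401 / 2.41581 ≈ 165.9899 billion.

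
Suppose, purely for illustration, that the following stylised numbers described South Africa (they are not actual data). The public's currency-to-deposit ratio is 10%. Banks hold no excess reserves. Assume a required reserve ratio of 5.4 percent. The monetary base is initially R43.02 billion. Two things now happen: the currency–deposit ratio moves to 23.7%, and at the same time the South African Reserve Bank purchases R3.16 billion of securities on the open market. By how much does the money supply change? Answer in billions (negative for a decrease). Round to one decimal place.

-111.0 billion

Before: m₁ = (1 + 0.1) / (0.054 + 0.1) ≈ 7.1429, MB₁ = 43.02, so M₁ = 7.1429 × 43.02 ≈ 307.2876 billion.
After: m₂ = (1 + 0.237) / (0.054 + 0.237) ≈ 4.2509, MB₂ = 43.02 + 3.16 = 46.18, so M₂ = 4.2509 × 46.18 ≈ 196.3066 billion.
ΔM = M₂ − M₁ = 196.3066 − 307.2876 = -110.981 billion.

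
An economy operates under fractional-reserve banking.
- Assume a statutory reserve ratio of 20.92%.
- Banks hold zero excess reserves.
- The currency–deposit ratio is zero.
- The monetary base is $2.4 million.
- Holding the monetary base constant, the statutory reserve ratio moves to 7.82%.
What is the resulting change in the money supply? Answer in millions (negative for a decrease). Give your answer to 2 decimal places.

Initially m₁ = 1 / (0.2092) ≈ 4.7801, so M₁ = 4.7801 × 2.4 ≈ 11.4722 million.
After the change m₂ = 1 / (0.0782) ≈ 12.7877, so M₂ = 12.7877 × 2.4 ≈ 30.6905 million.
ΔM = M₂ − M₁ = 30.6905 − 11.4722 = 19.2183 million.

$19.22 million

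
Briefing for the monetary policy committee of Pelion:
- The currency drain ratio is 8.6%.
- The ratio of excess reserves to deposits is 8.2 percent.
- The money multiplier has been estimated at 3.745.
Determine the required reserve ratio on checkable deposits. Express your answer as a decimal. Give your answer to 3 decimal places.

Using m = 3.745. Since m = (1 + c)/(c + rr + e), the denominator satisfies c + rr + e = (1 + c)/m = (1 + 0.086) / 3.745 ≈ 0.289987.
With c = 0.086 and e = 0.082, the required reserve ratio on checkable deposits is 0.289987 − 0.086 − 0.082 = 0.121987.

0.122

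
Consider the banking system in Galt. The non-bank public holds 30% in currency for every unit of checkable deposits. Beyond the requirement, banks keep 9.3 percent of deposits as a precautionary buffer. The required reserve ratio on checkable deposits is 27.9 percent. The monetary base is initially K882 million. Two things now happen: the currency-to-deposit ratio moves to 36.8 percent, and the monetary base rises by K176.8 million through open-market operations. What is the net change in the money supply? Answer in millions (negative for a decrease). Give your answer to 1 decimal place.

Before: m₁ = (1 + 0.3) / (0.279 + 0.093 + 0.3) ≈ 1.934524, MB₁ = 882, so M₁ = 1.934524 × 882 ≈ 1706.2502 million.
After: m₂ = (1 + 0.368) / (0.279 + 0.093 + 0.368) ≈ 1.848649, MB₂ = 882 + 176.8 = 1058.8, so M₂ = 1.848649 × 1058.8 ≈ 1957.3496 million.
ΔM = M₂ − M₁ = 1957.3496 − 1706.2502 = 251.0994 million.

K251.1 million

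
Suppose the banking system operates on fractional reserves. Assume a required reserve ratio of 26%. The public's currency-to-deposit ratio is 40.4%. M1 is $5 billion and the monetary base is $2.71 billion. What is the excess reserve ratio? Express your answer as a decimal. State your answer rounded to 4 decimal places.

0.0970

Using m = M/MB = 5/2.71 ≈ 1.845018. Since m = (1 + c)/(c + rr + e), the denominator satisfies c + rr + e = (1 + c)/m = (1 + 0.404) / 1.845018 ≈ 0.760968.
With c = 0.404 and rr = 0.26, the excess reserve ratio is 0.760968 − 0.404 − 0.26 = 0.096968.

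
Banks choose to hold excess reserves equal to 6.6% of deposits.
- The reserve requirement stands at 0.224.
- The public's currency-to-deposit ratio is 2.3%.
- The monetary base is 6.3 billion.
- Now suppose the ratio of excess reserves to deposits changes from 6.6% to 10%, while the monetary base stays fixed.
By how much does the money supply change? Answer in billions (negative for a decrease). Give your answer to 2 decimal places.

-2.02 billion

Initially m₁ = (1 + 0.023) / (0.224 + 0.066 + 0.023) ≈ 3.2684, so M₁ = 3.2684 × 6.3 ≈ 20.5909 billion.
After the change m₂ = (1 + 0.023) / (0.224 + 0.1 + 0.023) ≈ 2.9481, so M₂ = 2.9481 × 6.3 ≈ 18.573 billion.
ΔM = M₂ − M₁ = 18.573 − 20.5909 = -2.0179 billion.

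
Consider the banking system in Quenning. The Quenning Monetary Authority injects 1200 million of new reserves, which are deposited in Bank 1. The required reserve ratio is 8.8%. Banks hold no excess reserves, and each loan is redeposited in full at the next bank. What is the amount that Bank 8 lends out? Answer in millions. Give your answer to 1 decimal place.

Each bank lends a fraction (1 − rr) = 0.9120 of the deposit it receives, so Bank 8 receives 1200·0.9120^7 and lends 1200·0.9120^8 ≈ 574.3015 million.

574.3 million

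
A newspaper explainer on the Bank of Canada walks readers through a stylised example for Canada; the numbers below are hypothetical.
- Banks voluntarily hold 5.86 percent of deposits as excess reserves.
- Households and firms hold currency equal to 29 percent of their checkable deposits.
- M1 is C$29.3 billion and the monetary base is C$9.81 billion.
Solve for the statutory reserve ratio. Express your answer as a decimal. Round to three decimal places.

Using m = M/MB = 29.3/9.81 ≈ 2.986748. Since m = (1 + c)/(c + rr + e), the denominator satisfies c + rr + e = (1 + c)/m = (1 + 0.29) / 2.986748 ≈ 0.431908.
With c = 0.29 and e = 0.0586, the statutory reserve ratio is 0.431908 − 0.29 − 0.0586 = 0.083308.

0.083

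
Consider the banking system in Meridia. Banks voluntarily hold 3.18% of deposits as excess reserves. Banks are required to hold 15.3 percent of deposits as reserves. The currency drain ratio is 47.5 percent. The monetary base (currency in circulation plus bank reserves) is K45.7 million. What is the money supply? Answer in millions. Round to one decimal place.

The money multiplier is m = (1 + c) / (rr + e + c) = (1 + 0.475) / (0.153 + 0.0318 + 0.475) ≈ 2.2355.
So M = m × MB = 2.2355 × 45.7 ≈ 102.1624 million.

K102.2 million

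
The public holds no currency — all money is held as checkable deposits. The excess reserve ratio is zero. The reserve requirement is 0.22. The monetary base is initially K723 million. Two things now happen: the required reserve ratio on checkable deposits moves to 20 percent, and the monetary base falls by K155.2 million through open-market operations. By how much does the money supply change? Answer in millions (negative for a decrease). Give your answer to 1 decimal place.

Before: m₁ = 1 / (0.22) ≈ 4.54545, MB₁ = 723, so M₁ = 4.54545 × 723 ≈ 3286.3603 million.
After: m₂ = 1 / (0.2) = 5, MB₂ = 723 − 155.2 = 567.8, so M₂ = 5 × 567.8 = 2839 million.
ΔM = M₂ − M₁ = 2839 − 3286.3603 = -447.3603 million.

-447.4 million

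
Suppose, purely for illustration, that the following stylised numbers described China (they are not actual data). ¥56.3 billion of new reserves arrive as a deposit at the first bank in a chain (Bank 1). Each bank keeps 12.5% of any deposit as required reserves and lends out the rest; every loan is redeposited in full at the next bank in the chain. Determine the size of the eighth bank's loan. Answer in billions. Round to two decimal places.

Each bank lends a fraction (1 − rr) = 0.8750 of the deposit it receives, so Bank 8 receives 56.3·0.8750^7 and lends 56.3·0.8750^8 ≈ 19.3452 billion.

¥19.35 billion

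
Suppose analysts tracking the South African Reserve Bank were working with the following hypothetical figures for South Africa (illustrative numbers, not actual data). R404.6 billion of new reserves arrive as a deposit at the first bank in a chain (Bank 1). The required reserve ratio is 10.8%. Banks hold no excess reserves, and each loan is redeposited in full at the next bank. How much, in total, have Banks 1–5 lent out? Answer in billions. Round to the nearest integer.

R1455 billion

Bank i lends (1 − rr)^i of the original deposit: Bank 1 lends 404.6·0.8920 = 360.9032, Bank 2 lends 404.6·0.8920² ≈ 321.9257, and so on.
Summing a geometric series: total = 404.6·[0.8920·(1 − 0.8920^5) / (1 − 0.8920)] ≈ 1454.6122 billion.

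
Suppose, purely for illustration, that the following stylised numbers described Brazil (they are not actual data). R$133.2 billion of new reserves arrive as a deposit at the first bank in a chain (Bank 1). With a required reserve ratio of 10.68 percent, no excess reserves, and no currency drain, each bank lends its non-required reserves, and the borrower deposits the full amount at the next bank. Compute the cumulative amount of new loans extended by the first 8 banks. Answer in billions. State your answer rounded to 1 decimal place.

Bank i lends (1 − rr)^i of the original deposit: Bank 1 lends 133.2·0.8932 ≈ 118.9742, Bank 2 lends 133.2·0.8932² ≈ 106.2678, and so on.
Summing a geometric series: total = 133.2·[0.8932·(1 − 0.8932^8) / (1 − 0.8932)] ≈ 662.6847 billion.

R$662.7 billion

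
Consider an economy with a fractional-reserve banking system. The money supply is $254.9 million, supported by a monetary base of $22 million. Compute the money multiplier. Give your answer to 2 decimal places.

11.59

The money multiplier is m = M / MB = 254.9 / 22 ≈ 11.58636.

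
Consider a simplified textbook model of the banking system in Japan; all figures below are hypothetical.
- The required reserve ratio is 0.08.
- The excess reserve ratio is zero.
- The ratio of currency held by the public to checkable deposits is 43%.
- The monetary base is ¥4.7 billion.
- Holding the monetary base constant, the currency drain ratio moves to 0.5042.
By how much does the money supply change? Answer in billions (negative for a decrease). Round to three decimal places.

Initially m₁ = (1 + 0.43) / (0.08 + 0.43) ≈ 2.80392, so M₁ = 2.80392 × 4.7 ≈ 13.1784 billion.
After the change m₂ = (1 + 0.5042) / (0.08 + 0.5042) ≈ 2.57480, so M₂ = 2.57480 × 4.7 ≈ 12.1016 billion.
ΔM = M₂ − M₁ = 12.1016 − 13.1784 = -1.0768 billion.

-1.077 billion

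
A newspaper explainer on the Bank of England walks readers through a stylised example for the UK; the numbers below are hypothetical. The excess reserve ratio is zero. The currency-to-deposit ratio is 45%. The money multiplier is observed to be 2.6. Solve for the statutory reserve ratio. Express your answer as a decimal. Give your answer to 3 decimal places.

Using m = 2.6. Since m = (1 + c)/(c + rr + e), the denominator satisfies c + rr + e = (1 + c)/m = (1 + 0.45) / 2.6 ≈ 0.557692.
With c = 0.45 and e = 0, the statutory reserve ratio is 0.557692 − 0.45 − 0 = 0.107692.

0.108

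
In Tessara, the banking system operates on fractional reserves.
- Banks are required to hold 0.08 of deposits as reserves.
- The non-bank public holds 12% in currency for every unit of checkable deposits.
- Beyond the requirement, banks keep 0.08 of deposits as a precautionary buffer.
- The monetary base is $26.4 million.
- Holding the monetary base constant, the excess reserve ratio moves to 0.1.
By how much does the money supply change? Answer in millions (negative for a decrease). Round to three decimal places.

Initially m₁ = (1 + 0.12) / (0.08 + 0.08 + 0.12) = 4, so M₁ = 4 × 26.4 = 105.6 million.
After the change m₂ = (1 + 0.12) / (0.08 + 0.1 + 0.12) ≈ 3.733333, so M₂ = 3.733333 × 26.4 ≈ 98.56 million.
ΔM = M₂ − M₁ = 98.56 − 105.6 = -7.04 million.

-7.040 million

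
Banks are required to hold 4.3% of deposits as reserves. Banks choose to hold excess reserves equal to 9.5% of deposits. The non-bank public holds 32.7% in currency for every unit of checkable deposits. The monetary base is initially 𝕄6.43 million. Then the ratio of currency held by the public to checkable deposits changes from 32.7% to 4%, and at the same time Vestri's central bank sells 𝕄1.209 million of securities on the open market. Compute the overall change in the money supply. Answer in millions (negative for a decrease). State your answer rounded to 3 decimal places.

𝕄12.155 million

Before: m₁ = (1 + 0.327) / (0.043 + 0.095 + 0.327) ≈ 2.85376, MB₁ = 6.43, so M₁ = 2.85376 × 6.43 ≈ 18.3497 million.
After: m₂ = (1 + 0.04) / (0.043 + 0.095 + 0.04) ≈ 5.84270, MB₂ = 6.43 − 1.209 = 5.221, so M₂ = 5.84270 × 5.221 ≈ 30.5047 million.
ΔM = M₂ − M₁ = 30.5047 − 18.3497 = 12.155 million.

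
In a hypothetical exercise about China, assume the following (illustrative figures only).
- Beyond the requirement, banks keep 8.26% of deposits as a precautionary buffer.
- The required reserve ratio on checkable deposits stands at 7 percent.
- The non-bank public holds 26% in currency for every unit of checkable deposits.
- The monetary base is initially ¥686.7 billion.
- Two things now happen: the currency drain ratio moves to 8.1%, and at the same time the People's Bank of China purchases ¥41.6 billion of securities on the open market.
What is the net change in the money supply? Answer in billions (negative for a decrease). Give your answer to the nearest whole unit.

¥1273 billion

Before: m₁ = (1 + 0.26) / (0.07 + 0.0826 + 0.26) ≈ 3.0538, MB₁ = 686.7, so M₁ = 3.0538 × 686.7 ≈ 2097.0445 billion.
After: m₂ = (1 + 0.081) / (0.07 + 0.0826 + 0.081) ≈ 4.6276, MB₂ = 686.7 + 41.6 = 728.3, so M₂ = 4.6276 × 728.3 ≈ 3370.2811 billion.
ΔM = M₂ − M₁ = 3370.2811 − 2097.0445 = 1273.2366 billion.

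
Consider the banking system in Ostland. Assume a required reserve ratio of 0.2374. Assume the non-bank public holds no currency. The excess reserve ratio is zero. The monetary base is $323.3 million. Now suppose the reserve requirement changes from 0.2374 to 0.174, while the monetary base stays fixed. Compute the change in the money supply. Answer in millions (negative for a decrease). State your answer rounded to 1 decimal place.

$496.2 million

Initially m₁ = 1 / (0.2374) ≈ 4.21230, so M₁ = 4.21230 × 323.3 ≈ 1361.8366 million.
After the change m₂ = 1 / (0.174) ≈ 5.74713, so M₂ = 5.74713 × 323.3 ≈ 1858.0471 million.
ΔM = M₂ − M₁ = 1858.0471 − 1361.8366 = 496.2105 million.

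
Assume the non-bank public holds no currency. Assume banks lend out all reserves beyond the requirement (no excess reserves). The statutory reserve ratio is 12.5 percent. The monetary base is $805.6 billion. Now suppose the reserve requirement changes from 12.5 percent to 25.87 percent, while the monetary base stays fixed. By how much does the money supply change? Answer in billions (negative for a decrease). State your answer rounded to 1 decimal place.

Initially m₁ = 1 / (0.125) = 8, so M₁ = 8 × 805.6 = 6444.8 billion.
After the change m₂ = 1 / (0.2587) ≈ 3.86548, so M₂ = 3.86548 × 805.6 ≈ 3114.0307 billion.
ΔM = M₂ − M₁ = 3114.0307 − 6444.8 = -3330.7693 billion.

-3330.8 billion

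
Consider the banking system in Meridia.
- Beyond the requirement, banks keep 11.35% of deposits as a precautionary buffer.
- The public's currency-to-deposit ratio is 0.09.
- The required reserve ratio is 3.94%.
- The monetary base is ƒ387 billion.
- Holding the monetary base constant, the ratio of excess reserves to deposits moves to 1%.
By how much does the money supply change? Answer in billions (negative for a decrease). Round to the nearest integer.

Initially m₁ = (1 + 0.09) / (0.0394 + 0.1135 + 0.09) ≈ 4.4874, so M₁ = 4.4874 × 387 = 1736.6238 billion.
After the change m₂ = (1 + 0.09) / (0.0394 + 0.01 + 0.09) ≈ 7.8192, so M₂ = 7.8192 × 387 = 3026.0304 billion.
ΔM = M₂ − M₁ = 3026.0304 − 1736.6238 = 1289.4066 billion.

ƒ1289 billion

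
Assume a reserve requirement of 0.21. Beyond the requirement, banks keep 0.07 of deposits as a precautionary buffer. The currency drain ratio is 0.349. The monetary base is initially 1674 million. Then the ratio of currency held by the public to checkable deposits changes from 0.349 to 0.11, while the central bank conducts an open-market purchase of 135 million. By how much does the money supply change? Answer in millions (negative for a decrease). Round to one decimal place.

Before: m₁ = (1 + 0.349) / (0.21 + 0.07 + 0.349) ≈ 2.144674, MB₁ = 1674, so M₁ = 2.144674 × 1674 ≈ 3590.1843 million.
After: m₂ = (1 + 0.11) / (0.21 + 0.07 + 0.11) ≈ 2.846154, MB₂ = 1674 + 135 = 1809, so M₂ = 2.846154 × 1809 ≈ 5148.6926 million.
ΔM = M₂ − M₁ = 5148.6926 − 3590.1843 = 1558.5083 million.

1558.5 million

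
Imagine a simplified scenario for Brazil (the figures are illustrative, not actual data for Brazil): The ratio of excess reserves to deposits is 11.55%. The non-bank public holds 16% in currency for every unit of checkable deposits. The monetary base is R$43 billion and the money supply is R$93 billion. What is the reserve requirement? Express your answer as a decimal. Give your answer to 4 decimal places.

Using m = M/MB = 93/43 ≈ 2.162791. Since m = (1 + c)/(c + rr + e), the denominator satisfies c + rr + e = (1 + c)/m = (1 + 0.16) / 2.162791 ≈ 0.536344.
With c = 0.16 and e = 0.1155, the reserve requirement is 0.536344 − 0.16 − 0.1155 = 0.260844.

0.2608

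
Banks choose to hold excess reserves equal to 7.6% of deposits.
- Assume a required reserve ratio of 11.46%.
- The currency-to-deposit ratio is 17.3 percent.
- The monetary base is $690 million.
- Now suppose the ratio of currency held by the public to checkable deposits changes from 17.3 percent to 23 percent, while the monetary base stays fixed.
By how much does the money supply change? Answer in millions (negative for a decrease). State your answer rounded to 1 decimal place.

-208.2 million

Initially m₁ = (1 + 0.173) / (0.1146 + 0.076 + 0.173) ≈ 3.22607, so M₁ = 3.22607 × 690 = 2225.9883 million.
After the change m₂ = (1 + 0.23) / (0.1146 + 0.076 + 0.23) ≈ 2.92439, so M₂ = 2.92439 × 690 = 2017.8291 million.
ΔM = M₂ − M₁ = 2017.8291 − 2225.9883 = -208.1592 million.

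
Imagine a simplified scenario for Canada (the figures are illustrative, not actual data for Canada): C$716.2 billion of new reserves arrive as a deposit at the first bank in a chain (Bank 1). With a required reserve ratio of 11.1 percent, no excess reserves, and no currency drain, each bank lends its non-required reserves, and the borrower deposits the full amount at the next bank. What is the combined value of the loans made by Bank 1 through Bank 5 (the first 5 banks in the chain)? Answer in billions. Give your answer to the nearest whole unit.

C$2551 billion

Bank i lends (1 − rr)^i of the original deposit: Bank 1 lends 716.2·0.8890 = 636.7018, Bank 2 lends 716.2·0.8890² ≈ 566.0279, and so on.
Summing a geometric series: total = 716.2·[0.8890·(1 − 0.8890^5) / (1 − 0.8890)] ≈ 2550.9608 billion.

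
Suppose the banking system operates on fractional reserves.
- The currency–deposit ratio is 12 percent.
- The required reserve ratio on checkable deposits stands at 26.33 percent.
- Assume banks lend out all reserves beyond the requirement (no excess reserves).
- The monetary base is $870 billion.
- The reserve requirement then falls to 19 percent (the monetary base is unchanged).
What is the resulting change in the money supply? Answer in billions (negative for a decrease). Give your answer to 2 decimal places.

$601.09 billion

Initially m₁ = (1 + 0.12) / (0.2633 + 0.12) ≈ 2.921993, so M₁ = 2.921993 × 870 ≈ 2542.1339 billion.
After the change m₂ = (1 + 0.12) / (0.19 + 0.12) ≈ 3.612903, so M₂ = 3.612903 × 870 ≈ 3143.2256 billion.
ΔM = M₂ − M₁ = 3143.2256 − 2542.1339 = 601.0917 billion.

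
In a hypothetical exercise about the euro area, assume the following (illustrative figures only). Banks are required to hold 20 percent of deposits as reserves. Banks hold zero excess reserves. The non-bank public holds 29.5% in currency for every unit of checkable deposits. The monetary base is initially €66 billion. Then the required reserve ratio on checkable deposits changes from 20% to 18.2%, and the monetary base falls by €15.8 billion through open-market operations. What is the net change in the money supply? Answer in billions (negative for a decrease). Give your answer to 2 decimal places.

-36.38 billion

Before: m₁ = (1 + 0.295) / (0.2 + 0.295) ≈ 2.61616, MB₁ = 66, so M₁ = 2.61616 × 66 ≈ 172.6666 billion.
After: m₂ = (1 + 0.295) / (0.182 + 0.295) ≈ 2.71488, MB₂ = 66 − 15.8 = 50.2, so M₂ = 2.71488 × 50.2 ≈ 136.287 billion.
ΔM = M₂ − M₁ = 136.287 − 172.6666 = -36.3796 billion.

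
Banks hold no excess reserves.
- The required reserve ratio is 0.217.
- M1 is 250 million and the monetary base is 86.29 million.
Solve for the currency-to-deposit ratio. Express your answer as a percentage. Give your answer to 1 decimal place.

Using m = M/MB = 250/86.29 ≈ 2.897207. From m = (1 + c)/(c + rr + e), rearranging gives 1 + c = m·(c + rr + e), so c·(1 − m) = m·(rr + e) − 1.
Hence c = [m·(rr + e) − 1]/(1 − m) = [2.897207 × (0.217 + 0) − 1] / (1 − 2.897207) ≈ 0.195712.

19.6%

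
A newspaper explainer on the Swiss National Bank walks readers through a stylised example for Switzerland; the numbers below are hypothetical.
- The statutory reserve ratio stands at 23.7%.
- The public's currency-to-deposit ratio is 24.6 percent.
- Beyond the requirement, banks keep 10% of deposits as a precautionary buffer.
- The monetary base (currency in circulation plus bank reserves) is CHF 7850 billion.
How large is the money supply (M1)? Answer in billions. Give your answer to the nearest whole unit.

CHF 16777 billion

The money multiplier is m = (1 + c) / (rr + e + c) = (1 + 0.246) / (0.237 + 0.1 + 0.246) ≈ 2.13722.
So M = m × MB = 2.13722 × 7850 = 16777.177 billion.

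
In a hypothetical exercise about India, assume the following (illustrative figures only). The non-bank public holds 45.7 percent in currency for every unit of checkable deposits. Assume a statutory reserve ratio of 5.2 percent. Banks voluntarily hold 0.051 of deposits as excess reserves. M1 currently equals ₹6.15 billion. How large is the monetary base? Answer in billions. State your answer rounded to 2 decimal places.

₹2.36 billion

The money multiplier is m = (1 + c) / (rr + e + c) = (1 + 0.457) / (0.052 + 0.051 + 0.457) ≈ 2.6018.
MB = M / m = 6.15 / 2.6018 ≈ 2.3637 billion.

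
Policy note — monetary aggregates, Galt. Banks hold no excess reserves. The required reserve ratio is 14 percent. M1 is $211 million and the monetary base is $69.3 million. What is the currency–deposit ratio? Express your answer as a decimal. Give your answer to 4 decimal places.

0.2806

Using m = M/MB = 211/69.3 ≈ 3.044733. From m = (1 + c)/(c + rr + e), rearranging gives 1 + c = m·(c + rr + e), so c·(1 − m) = m·(rr + e) − 1.
Hence c = [m·(rr + e) − 1]/(1 − m) = [3.044733 × (0.14 + 0) − 1] / (1 − 3.044733) ≈ 0.280593.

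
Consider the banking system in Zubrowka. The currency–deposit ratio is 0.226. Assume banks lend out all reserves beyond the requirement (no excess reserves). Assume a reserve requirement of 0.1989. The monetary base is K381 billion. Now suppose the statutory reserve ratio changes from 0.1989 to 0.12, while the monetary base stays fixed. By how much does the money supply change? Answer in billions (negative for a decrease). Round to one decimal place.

Initially m₁ = (1 + 0.226) / (0.1989 + 0.226) ≈ 2.88538, so M₁ = 2.88538 × 381 ≈ 1099.3298 billion.
After the change m₂ = (1 + 0.226) / (0.12 + 0.226) ≈ 3.54335, so M₂ = 3.54335 × 381 ≈ 1350.0164 billion.
ΔM = M₂ − M₁ = 1350.0164 − 1099.3298 = 250.6866 billion.

K250.7 billion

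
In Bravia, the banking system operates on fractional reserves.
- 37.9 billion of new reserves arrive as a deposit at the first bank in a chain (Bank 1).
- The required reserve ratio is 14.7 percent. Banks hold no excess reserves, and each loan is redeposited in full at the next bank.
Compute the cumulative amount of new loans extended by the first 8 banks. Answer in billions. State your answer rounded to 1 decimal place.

158.3 billion

Bank i lends (1 − rr)^i of the original deposit: Bank 1 lends 37.9·0.8530 = 32.3287, Bank 2 lends 37.9·0.8530² ≈ 27.5764, and so on.
Summing a geometric series: total = 37.9·[0.8530·(1 − 0.8530^8) / (1 − 0.8530)] ≈ 158.2831 billion.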